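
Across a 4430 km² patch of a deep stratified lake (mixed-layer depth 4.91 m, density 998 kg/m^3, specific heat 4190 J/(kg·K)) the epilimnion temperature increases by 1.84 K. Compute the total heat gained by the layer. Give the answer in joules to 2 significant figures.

Areal heat capacity C = ρ c_p D = 998 × 4190 × 4.91 = 2.05×10^7 J/(m²·K).
Heat per unit area: q = C ΔT = 2.05×10^7 × 1.84 = 3.78×10^7 J/m².
Total heat: Q = q × A = 3.78×10^7 × (4430 × 10⁶ m²) = 1.67×10^17 J.

1.7×10^17 J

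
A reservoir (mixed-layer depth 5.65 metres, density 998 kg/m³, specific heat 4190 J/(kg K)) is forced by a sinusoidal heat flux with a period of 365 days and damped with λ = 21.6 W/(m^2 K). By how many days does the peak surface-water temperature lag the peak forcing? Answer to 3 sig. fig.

Areal heat capacity C = ρ c_p D = 998 × 4190 × 5.65 = 2.36×10^7 J/(m²·K).
ω = 2π / 3.15×10^7 s = 1.99×10^-7 s⁻¹.
Phase lag φ = arctan(Cω/λ) = arctan(4.71/21.6) = 0.215 rad.
Time lag = φ / ω = 0.215 / 1.99×10^-7 = 1.08×10^6 s = 12.5 days.

12.5 days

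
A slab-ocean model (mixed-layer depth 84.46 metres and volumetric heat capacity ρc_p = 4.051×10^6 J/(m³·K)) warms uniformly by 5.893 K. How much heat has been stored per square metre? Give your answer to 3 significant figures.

Areal heat capacity C = ρc_p × D = 4.051×10^6 × 84.46 = 3.42×10^8 J m⁻² K⁻¹.
ΔQ = C ΔT = 3.42×10^8 × 5.893 = 2.02×10^9 J/m².

2.02×10^9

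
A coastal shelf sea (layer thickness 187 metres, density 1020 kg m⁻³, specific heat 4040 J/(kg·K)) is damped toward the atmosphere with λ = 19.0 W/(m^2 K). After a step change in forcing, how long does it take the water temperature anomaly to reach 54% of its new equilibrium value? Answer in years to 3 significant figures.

0.998 years

Areal heat capacity C = ρ c_p D = 1020 × 4040 × 187 = 7.71×10^8 J/(m^2 K).
τ = C / λ = 7.71×10^8 / 19.0 = 4.06×10^7 s.
Fraction reached: 1 − e^(−t/τ) = 0.54 ⇒ t = −τ ln(1 − 0.54) = τ × 0.777.
t = 3.15×10^7 s = 0.998 years.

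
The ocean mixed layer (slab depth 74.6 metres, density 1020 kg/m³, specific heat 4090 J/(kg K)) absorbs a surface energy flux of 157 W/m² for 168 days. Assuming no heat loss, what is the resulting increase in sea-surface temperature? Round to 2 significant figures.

Areal heat capacity C = ρ c_p D = 1020 × 4090 × 74.6 = 3.11×10^8 J/(m²·K).
Net heat input Q = F Δt = 157 × (168 days × 86400 s/day) = 2.28×10^9 J/m².
ΔT = Q / C = 2.28×10^9 / 3.11×10^8 = 7.32 K.

7.3 K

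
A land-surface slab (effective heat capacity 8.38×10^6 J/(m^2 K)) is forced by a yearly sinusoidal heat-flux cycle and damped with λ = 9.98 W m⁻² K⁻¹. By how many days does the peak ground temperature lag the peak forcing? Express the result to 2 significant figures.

9.6 days

Areal heat capacity C = 8.38×10^6 J/(m^2 K) (given).
ω = 2π / 3.15×10^7 s = 1.99×10^-7 s⁻¹.
Phase lag φ = arctan(Cω/λ) = arctan(1.67/9.98) = 0.166 rad.
Time lag = φ / ω = 0.166 / 1.99×10^-7 = 8.32×10^5 s = 9.63 days.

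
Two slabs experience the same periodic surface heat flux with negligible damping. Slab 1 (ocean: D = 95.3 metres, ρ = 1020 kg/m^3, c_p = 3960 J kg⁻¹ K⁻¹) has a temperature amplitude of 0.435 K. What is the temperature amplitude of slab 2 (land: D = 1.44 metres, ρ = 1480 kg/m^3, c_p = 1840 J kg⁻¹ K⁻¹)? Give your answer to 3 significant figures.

C_ocean = 3.85×10^8 J/(m²·K); C_land = 3.92×10^6 J/(m²·K).
A ∝ 1/C ⇒ A_land = A_ocean × C_ocean/C_land = 0.435 × 98.2 = 42.7 K.

42.7 K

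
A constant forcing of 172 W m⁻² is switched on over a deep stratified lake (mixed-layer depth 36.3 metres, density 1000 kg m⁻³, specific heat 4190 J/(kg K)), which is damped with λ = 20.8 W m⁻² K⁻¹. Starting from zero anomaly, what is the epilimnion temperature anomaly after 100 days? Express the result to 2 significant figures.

Areal heat capacity C = ρ c_p D = 1000 × 4190 × 36.3 = 1.52×10^8 J/(m²·K).
τ = C / λ = 1.52×10^8 / 20.8 = 7.31×10^6 s.
Equilibrium anomaly ΔT_eq = F / λ = 172 / 20.8 = 8.27 K.
t = 100 days = 8.64×10^6 s, so t/τ = 1.18.
ΔT(t) = ΔT_eq (1 − e^(−t/τ)) = 8.27 × (1 − e^−1.18) = 5.73 K.

5.7 K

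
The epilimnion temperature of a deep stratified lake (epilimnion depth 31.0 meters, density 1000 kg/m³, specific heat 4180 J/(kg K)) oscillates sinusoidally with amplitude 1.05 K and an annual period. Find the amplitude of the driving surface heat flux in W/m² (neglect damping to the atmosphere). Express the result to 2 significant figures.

Areal heat capacity C = ρ c_p D = 1000 × 4180 × 31.0 = 1.30×10^8 J/(m²·K).
ω = 2π / 3.15×10^7 s = 1.99×10^-7 s⁻¹.
Cω = 1.30×10^8 × 1.99×10^-7 = 25.8 W/(m²·K).
F₀ = A × Cω = 1.05 × 25.8 = 27.1 W/m².

27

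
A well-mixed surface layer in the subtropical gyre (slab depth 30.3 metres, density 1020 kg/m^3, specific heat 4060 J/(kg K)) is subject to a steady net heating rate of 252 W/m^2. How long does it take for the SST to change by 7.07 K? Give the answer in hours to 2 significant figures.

980 hours

Areal heat capacity C = ρ c_p D = 1020 × 4060 × 30.3 = 1.25×10^8 J/(m²·K).
Time required: Δt = C ΔT / F = 1.25×10^8 × 7.07 / 252 = 3.52×10^6 s.
In hours: 3.52×10^6 s / (3600 s/hour) = 978 hours.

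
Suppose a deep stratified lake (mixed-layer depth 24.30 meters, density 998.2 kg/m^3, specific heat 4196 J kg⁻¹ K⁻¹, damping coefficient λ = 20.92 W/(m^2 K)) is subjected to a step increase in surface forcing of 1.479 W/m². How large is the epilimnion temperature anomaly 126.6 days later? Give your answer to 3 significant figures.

0.0632 K

Areal heat capacity C = ρ c_p D = 998.2 × 4196 × 24.30 = 1.02×10^8 J m⁻² K⁻¹.
τ = C / λ = 1.02×10^8 / 20.92 = 4.87×10^6 s.
Equilibrium anomaly ΔT_eq = F / λ = 1.479 / 20.92 = 0.0707 K.
t = 126.6 days = 1.09×10^7 s, so t/τ = 2.25.
ΔT(t) = ΔT_eq (1 − e^(−t/τ)) = 0.0707 × (1 − e^−2.25) = 0.0632 K.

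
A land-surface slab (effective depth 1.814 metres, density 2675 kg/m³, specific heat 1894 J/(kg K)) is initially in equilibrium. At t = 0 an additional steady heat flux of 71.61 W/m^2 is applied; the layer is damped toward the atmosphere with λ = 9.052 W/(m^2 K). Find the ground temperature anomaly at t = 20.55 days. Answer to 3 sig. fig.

6.53 K

Areal heat capacity C = ρ c_p D = 2675 × 1894 × 1.814 = 9.19×10^6 J/(m^2 K).
τ = C / λ = 9.19×10^6 / 9.052 = 1.02×10^6 s.
Equilibrium anomaly ΔT_eq = F / λ = 71.61 / 9.052 = 7.91 K.
t = 20.55 days = 1.78×10^6 s, so t/τ = 1.75.
ΔT(t) = ΔT_eq (1 − e^(−t/τ)) = 7.91 × (1 − e^−1.75) = 6.53 K.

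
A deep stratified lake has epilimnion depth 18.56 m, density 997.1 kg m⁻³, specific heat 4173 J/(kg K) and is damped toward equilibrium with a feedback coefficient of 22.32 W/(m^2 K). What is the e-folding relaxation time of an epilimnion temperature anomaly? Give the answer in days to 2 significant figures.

Areal heat capacity C = ρ c_p D = 997.1 × 4173 × 18.56 = 7.72×10^7 J m⁻² K⁻¹.
Relaxation time τ = C / λ = 7.72×10^7 / 22.32 = 3.46×10^6 s.
In days: 3.46×10^6 s / (86400 s/day) = 40.0 days.

40 days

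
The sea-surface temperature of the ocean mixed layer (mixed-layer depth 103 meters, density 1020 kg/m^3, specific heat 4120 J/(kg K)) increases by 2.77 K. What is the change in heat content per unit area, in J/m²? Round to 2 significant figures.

1.2×10^9

Areal heat capacity C = ρ c_p D = 1020 × 4120 × 103 = 4.33×10^8 J m⁻² K⁻¹.
ΔQ = C ΔT = 4.33×10^8 × 2.77 = 1.20×10^9 J/m².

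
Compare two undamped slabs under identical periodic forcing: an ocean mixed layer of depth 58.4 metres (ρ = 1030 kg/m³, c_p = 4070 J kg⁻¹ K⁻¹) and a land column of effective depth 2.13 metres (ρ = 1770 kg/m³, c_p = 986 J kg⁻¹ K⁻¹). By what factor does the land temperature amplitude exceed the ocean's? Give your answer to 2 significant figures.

66

C_ocean = 1030 × 4070 × 58.4 = 2.45×10^8 J/(m²·K).
C_land = 1770 × 986 × 2.13 = 3.72×10^6 J/(m²·K).
Undamped amplitude ∝ 1/C, so A_land/A_ocean = C_ocean/C_land = 65.9.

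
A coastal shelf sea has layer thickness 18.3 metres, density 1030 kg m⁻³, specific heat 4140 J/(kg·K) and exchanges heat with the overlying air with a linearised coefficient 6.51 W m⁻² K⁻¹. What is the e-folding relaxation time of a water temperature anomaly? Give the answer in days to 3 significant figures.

139 days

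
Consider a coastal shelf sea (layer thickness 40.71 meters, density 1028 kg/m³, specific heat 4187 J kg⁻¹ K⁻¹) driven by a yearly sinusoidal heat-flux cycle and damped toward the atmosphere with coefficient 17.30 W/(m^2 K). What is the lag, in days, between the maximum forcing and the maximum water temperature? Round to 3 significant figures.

Areal heat capacity C = ρ c_p D = 1028 × 4187 × 40.71 = 1.75×10^8 J/(m²·K).
ω = 2π / 3.15×10^7 s = 1.99×10^-7 s⁻¹.
Phase lag φ = arctan(Cω/λ) = arctan(34.9/17.30) = 1.11 rad.
Time lag = φ / ω = 1.11 / 1.99×10^-7 = 5.57×10^6 s = 64.5 days.

64.5 days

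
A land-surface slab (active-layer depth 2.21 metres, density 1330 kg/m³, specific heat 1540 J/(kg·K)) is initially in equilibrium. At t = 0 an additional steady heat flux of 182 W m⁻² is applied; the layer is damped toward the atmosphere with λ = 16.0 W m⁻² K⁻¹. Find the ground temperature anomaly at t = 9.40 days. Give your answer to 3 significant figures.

10.7 K

Areal heat capacity C = ρ c_p D = 1330 × 1540 × 2.21 = 4.53×10^6 J m⁻² K⁻¹.
τ = C / λ = 4.53×10^6 / 16.0 = 2.83×10^5 s.
Equilibrium anomaly ΔT_eq = F / λ = 182 / 16.0 = 11.4 K.
t = 9.40 days = 8.12×10^5 s, so t/τ = 2.87.
ΔT(t) = ΔT_eq (1 − e^(−t/τ)) = 11.4 × (1 − e^−2.87) = 10.7 K.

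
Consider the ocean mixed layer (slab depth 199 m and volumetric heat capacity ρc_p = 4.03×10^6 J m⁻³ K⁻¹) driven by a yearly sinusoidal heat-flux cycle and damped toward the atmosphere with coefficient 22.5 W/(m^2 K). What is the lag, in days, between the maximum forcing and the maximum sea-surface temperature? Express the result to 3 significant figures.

Areal heat capacity C = ρc_p × D = 4.03×10^6 × 199 = 8.02×10^8 J/(m^2 K).
ω = 2π / 3.15×10^7 s = 1.99×10^-7 s⁻¹.
Phase lag φ = arctan(Cω/λ) = arctan(160/22.5) = 1.43 rad.
Time lag = φ / ω = 1.43 / 1.99×10^-7 = 7.18×10^6 s = 83.1 days.

83.1 days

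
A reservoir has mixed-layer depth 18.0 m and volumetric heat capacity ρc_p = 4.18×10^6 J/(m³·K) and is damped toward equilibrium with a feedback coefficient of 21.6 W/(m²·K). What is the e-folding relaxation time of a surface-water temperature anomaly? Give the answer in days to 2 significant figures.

Areal heat capacity C = ρc_p × D = 4.18×10^6 × 18.0 = 7.52×10^7 J/(m²·K).
Relaxation time τ = C / λ = 7.52×10^7 / 21.6 = 3.48×10^6 s.
In days: 3.48×10^6 s / (86400 s/day) = 40.3 days.

40 days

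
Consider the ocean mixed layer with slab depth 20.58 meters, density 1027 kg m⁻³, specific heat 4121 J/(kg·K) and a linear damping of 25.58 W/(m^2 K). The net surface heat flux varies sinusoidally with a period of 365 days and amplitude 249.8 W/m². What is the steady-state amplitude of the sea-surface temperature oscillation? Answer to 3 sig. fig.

8.08 K

Areal heat capacity C = ρ c_p D = 1027 × 4121 × 20.58 = 8.71×10^7 J/(m²·K).
Angular frequency ω = 2π / T = 2π / 3.15×10^7 s = 1.99×10^-7 s⁻¹.
√((Cω)² + λ²) = √((17.4)² + 25.58²) = 30.9 W/(m²·K).
Amplitude A = F₀ / √((Cω)²+λ²) = 249.8 / 30.9 = 8.08 K.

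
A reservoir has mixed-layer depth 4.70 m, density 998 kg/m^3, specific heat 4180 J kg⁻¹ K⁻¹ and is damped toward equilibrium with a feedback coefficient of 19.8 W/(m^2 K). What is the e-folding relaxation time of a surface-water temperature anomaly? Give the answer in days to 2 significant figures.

11 days

Areal heat capacity C = ρ c_p D = 998 × 4180 × 4.70 = 1.96×10^7 J/(m^2 K).
Relaxation time τ = C / λ = 1.96×10^7 / 19.8 = 9.90×10^5 s.
In days: 9.90×10^5 s / (86400 s/day) = 11.5 days.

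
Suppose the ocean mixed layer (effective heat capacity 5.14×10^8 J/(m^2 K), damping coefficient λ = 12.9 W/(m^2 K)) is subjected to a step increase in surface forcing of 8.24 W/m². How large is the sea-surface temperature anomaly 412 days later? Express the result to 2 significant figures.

0.38 K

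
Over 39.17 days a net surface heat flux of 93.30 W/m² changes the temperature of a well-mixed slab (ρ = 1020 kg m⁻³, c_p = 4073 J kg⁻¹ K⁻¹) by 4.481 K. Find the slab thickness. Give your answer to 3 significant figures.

Heat input Q = F Δt = 93.30 × 3.38×10^6 s = 3.16×10^8 J/m².
Required areal heat capacity C = Q / ΔT = 7.05×10^7 J/(m²·K).
Depth D = C / (ρ c_p) = 7.05×10^7 / (1020 × 4073) = 17.0 m.

17.0 m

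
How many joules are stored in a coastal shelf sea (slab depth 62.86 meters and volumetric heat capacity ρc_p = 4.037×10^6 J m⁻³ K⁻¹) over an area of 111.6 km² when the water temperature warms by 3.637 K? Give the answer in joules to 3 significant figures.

1.03×10^17 J

Areal heat capacity C = ρc_p × D = 4.037×10^6 × 62.86 = 2.54×10^8 J/(m^2 K).
Heat per unit area: q = C ΔT = 2.54×10^8 × 3.637 = 9.23×10^8 J/m².
Total heat: Q = q × A = 9.23×10^8 × (111.6 × 10⁶ m²) = 1.03×10^17 J.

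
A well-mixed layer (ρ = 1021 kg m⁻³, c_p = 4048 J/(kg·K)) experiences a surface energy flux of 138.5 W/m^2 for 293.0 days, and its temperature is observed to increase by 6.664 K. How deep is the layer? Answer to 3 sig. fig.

127 m

Heat input Q = F Δt = 138.5 × 2.53×10^7 s = 3.51×10^9 J/m².
Required areal heat capacity C = Q / ΔT = 5.26×10^8 J/(m²·K).
Depth D = C / (ρ c_p) = 5.26×10^8 / (1021 × 4048) = 127 m.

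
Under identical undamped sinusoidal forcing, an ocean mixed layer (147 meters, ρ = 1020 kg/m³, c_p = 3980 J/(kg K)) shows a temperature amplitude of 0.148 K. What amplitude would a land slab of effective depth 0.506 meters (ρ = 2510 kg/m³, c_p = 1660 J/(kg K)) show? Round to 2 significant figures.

C_ocean = 5.97×10^8 J/(m²·K); C_land = 2.11×10^6 J/(m²·K).
A ∝ 1/C ⇒ A_land = A_ocean × C_ocean/C_land = 0.148 × 283 = 41.9 K.

42 K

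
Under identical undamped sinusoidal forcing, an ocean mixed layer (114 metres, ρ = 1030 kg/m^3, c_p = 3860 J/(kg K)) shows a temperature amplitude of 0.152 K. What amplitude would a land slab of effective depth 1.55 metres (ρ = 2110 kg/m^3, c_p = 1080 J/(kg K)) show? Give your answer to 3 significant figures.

C_ocean = 4.53×10^8 J/(m²·K); C_land = 3.53×10^6 J/(m²·K).
A ∝ 1/C ⇒ A_land = A_ocean × C_ocean/C_land = 0.152 × 128 = 19.5 K.

19.5 K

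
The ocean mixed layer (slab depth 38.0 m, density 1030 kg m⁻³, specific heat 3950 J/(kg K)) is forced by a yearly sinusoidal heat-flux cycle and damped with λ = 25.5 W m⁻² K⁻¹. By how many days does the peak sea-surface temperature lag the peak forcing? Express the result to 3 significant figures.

Areal heat capacity C = ρ c_p D = 1030 × 3950 × 38.0 = 1.55×10^8 J/(m²·K).
ω = 2π / 3.15×10^7 s = 1.99×10^-7 s⁻¹.
Phase lag φ = arctan(Cω/λ) = arctan(30.8/25.5) = 0.879 rad.
Time lag = φ / ω = 0.879 / 1.99×10^-7 = 4.41×10^6 s = 51.1 days.

51.1 days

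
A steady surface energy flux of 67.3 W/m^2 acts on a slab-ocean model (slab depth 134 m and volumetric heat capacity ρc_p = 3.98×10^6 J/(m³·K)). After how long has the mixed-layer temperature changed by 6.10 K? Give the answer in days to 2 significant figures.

Areal heat capacity C = ρc_p × D = 3.98×10^6 × 134 = 5.33×10^8 J/(m²·K).
Time required: Δt = C ΔT / F = 5.33×10^8 × 6.10 / 67.3 = 4.83×10^7 s.
In days: 4.83×10^7 s / (86400 s/day) = 559 days.

560 days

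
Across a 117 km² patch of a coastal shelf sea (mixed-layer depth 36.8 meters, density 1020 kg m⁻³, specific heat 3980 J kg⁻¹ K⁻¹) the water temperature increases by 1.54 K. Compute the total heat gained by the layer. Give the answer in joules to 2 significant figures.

Areal heat capacity C = ρ c_p D = 1020 × 3980 × 36.8 = 1.49×10^8 J m⁻² K⁻¹.
Heat per unit area: q = C ΔT = 1.49×10^8 × 1.54 = 2.30×10^8 J/m².
Total heat: Q = q × A = 2.30×10^8 × (117 × 10⁶ m²) = 2.69×10^16 J.

2.7×10^16 J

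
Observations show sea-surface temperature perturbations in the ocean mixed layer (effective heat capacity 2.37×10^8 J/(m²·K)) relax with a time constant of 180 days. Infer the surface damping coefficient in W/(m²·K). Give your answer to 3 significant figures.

Areal heat capacity C = 2.37×10^8 J/(m²·K) (given).
τ = 180 days = 1.56×10^7 s.
λ = C / τ = 2.37×10^8 / 1.56×10^7 = 15.2 W/(m²·K).

15.2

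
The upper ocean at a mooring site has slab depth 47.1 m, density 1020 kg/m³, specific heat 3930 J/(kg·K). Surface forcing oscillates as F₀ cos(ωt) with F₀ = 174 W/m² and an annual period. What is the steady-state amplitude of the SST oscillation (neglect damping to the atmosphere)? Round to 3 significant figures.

4.63 K

Areal heat capacity C = ρ c_p D = 1020 × 3930 × 47.1 = 1.89×10^8 J/(m^2 K).
Angular frequency ω = 2π / T = 2π / 3.15×10^7 s = 1.99×10^-7 s⁻¹.
Cω = 1.89×10^8 × 1.99×10^-7 = 37.6 W/(m²·K).
Amplitude A = F₀ / (Cω) = 174 / 37.6 = 4.63 K.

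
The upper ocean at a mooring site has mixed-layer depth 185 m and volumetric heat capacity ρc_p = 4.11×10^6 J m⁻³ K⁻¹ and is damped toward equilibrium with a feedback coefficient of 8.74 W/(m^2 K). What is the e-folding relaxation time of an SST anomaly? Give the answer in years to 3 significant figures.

Areal heat capacity C = ρc_p × D = 4.11×10^6 × 185 = 7.60×10^8 J/(m^2 K).
Relaxation time τ = C / λ = 7.60×10^8 / 8.74 = 8.70×10^7 s.
In years: 8.70×10^7 s / (3.156×10^7 s/year) = 2.76 years.

2.76 years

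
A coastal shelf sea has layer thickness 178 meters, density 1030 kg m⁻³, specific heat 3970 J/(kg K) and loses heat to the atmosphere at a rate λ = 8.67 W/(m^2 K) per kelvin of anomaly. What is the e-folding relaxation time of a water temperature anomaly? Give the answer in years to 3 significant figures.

Areal heat capacity C = ρ c_p D = 1030 × 3970 × 178 = 7.28×10^8 J m⁻² K⁻¹.
Relaxation time τ = C / λ = 7.28×10^8 / 8.67 = 8.40×10^7 s.
In years: 8.40×10^7 s / (3.156×10^7 s/year) = 2.66 years.

2.66 years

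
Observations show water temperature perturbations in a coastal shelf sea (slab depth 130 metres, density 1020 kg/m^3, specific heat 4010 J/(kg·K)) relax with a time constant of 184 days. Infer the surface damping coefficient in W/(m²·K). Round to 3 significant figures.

Areal heat capacity C = ρ c_p D = 1020 × 4010 × 130 = 5.32×10^8 J m⁻² K⁻¹.
τ = 184 days = 1.59×10^7 s.
λ = C / τ = 5.32×10^8 / 1.59×10^7 = 33.4 W/(m²·K).

33.4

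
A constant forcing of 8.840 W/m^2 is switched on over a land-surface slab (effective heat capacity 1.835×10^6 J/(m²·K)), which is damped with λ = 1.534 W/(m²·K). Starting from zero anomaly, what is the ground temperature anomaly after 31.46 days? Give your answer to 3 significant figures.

Areal heat capacity C = 1.835×10^6 J/(m²·K) (given).
τ = C / λ = 1.84×10^6 / 1.534 = 1.20×10^6 s.
Equilibrium anomaly ΔT_eq = F / λ = 8.840 / 1.534 = 5.76 K.
t = 31.46 days = 2.72×10^6 s, so t/τ = 2.27.
ΔT(t) = ΔT_eq (1 − e^(−t/τ)) = 5.76 × (1 − e^−2.27) = 5.17 K.

5.17 K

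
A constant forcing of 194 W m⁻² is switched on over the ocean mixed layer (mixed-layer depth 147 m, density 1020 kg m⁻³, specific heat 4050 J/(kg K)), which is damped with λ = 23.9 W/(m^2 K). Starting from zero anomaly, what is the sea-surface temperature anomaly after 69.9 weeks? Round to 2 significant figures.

6.6 K

Areal heat capacity C = ρ c_p D = 1020 × 4050 × 147 = 6.07×10^8 J m⁻² K⁻¹.
τ = C / λ = 6.07×10^8 / 23.9 = 2.54×10^7 s.
Equilibrium anomaly ΔT_eq = F / λ = 194 / 23.9 = 8.12 K.
t = 69.9 weeks = 4.23×10^7 s, so t/τ = 1.66.
ΔT(t) = ΔT_eq (1 − e^(−t/τ)) = 8.12 × (1 − e^−1.66) = 6.58 K.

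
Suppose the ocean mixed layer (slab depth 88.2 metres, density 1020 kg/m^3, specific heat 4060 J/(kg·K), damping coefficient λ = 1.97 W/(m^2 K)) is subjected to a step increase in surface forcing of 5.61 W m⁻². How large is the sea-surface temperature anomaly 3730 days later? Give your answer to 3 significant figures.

2.35 K

Areal heat capacity C = ρ c_p D = 1020 × 4060 × 88.2 = 3.65×10^8 J m⁻² K⁻¹.
τ = C / λ = 3.65×10^8 / 1.97 = 1.85×10^8 s.
Equilibrium anomaly ΔT_eq = F / λ = 5.61 / 1.97 = 2.85 K.
t = 3730 days = 3.22×10^8 s, so t/τ = 1.74.
ΔT(t) = ΔT_eq (1 − e^(−t/τ)) = 2.85 × (1 − e^−1.74) = 2.35 K.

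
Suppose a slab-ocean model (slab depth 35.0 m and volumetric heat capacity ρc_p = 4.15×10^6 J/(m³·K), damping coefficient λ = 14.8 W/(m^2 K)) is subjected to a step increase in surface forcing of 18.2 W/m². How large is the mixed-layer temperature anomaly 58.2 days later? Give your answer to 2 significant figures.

Areal heat capacity C = ρc_p × D = 4.15×10^6 × 35.0 = 1.45×10^8 J/(m²·K).
τ = C / λ = 1.45×10^8 / 14.8 = 9.81×10^6 s.
Equilibrium anomaly ΔT_eq = F / λ = 18.2 / 14.8 = 1.23 K.
t = 58.2 days = 5.03×10^6 s, so t/τ = 0.512.
ΔT(t) = ΔT_eq (1 − e^(−t/τ)) = 1.23 × (1 − e^−0.512) = 0.493 K.

0.49 K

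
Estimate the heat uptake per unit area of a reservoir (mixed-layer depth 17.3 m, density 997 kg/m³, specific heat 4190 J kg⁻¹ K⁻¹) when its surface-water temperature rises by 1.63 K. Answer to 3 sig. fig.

Areal heat capacity C = ρ c_p D = 997 × 4190 × 17.3 = 7.23×10^7 J m⁻² K⁻¹.
ΔQ = C ΔT = 7.23×10^7 × 1.63 = 1.18×10^8 J/m².

1.18×10^8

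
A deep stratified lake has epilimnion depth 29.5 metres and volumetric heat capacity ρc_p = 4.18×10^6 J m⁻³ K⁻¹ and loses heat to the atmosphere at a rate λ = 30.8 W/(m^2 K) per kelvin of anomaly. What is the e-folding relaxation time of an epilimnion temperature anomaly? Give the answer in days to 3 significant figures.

46.3 days

Areal heat capacity C = ρc_p × D = 4.18×10^6 × 29.5 = 1.23×10^8 J/(m²·K).
Relaxation time τ = C / λ = 1.23×10^8 / 30.8 = 4.00×10^6 s.
In days: 4.00×10^6 s / (86400 s/day) = 46.3 days.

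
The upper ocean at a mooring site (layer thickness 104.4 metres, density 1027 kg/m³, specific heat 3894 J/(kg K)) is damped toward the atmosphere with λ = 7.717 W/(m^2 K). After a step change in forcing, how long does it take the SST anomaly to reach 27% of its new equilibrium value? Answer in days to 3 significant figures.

197 days

Areal heat capacity C = ρ c_p D = 1027 × 3894 × 104.4 = 4.18×10^8 J/(m²·K).
τ = C / λ = 4.18×10^8 / 7.717 = 5.41×10^7 s.
Fraction reached: 1 − e^(−t/τ) = 0.27 ⇒ t = −τ ln(1 − 0.27) = τ × 0.315.
t = 1.70×10^7 s = 197 days.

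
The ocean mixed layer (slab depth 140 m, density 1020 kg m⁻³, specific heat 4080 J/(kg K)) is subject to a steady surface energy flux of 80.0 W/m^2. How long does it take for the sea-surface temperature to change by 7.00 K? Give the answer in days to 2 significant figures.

Areal heat capacity C = ρ c_p D = 1020 × 4080 × 140 = 5.83×10^8 J/(m^2 K).
Time required: Δt = C ΔT / F = 5.83×10^8 × 7.00 / 80.0 = 5.10×10^7 s.
In days: 5.10×10^7 s / (86400 s/day) = 590 days.

590 days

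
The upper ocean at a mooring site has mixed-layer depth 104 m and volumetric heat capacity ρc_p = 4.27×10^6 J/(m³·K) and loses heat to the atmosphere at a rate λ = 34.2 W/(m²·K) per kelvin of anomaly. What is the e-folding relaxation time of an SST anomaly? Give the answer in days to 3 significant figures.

150 days

Areal heat capacity C = ρc_p × D = 4.27×10^6 × 104 = 4.44×10^8 J m⁻² K⁻¹.
Relaxation time τ = C / λ = 4.44×10^8 / 34.2 = 1.30×10^7 s.
In days: 1.30×10^7 s / (86400 s/day) = 150 days.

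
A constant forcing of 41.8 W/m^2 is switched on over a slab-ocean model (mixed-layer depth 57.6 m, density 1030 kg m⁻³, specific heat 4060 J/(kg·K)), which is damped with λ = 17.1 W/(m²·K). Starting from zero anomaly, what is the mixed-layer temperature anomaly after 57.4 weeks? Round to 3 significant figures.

Areal heat capacity C = ρ c_p D = 1030 × 4060 × 57.6 = 2.41×10^8 J/(m²·K).
τ = C / λ = 2.41×10^8 / 17.1 = 1.41×10^7 s.
Equilibrium anomaly ΔT_eq = F / λ = 41.8 / 17.1 = 2.44 K.
t = 57.4 weeks = 3.47×10^7 s, so t/τ = 2.46.
ΔT(t) = ΔT_eq (1 − e^(−t/τ)) = 2.44 × (1 − e^−2.46) = 2.24 K.

2.24 K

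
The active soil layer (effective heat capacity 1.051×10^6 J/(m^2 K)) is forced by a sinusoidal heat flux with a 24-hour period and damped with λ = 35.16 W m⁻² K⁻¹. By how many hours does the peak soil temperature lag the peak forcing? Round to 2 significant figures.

4.4 hours

Areal heat capacity C = 1.051×10^6 J/(m^2 K) (given).
ω = 2π / 86400 s = 7.27×10^-5 s⁻¹.
Phase lag φ = arctan(Cω/λ) = arctan(76.4/35.16) = 1.14 rad.
Time lag = φ / ω = 1.14 / 7.27×10^-5 = 15700 s = 4.35 hours.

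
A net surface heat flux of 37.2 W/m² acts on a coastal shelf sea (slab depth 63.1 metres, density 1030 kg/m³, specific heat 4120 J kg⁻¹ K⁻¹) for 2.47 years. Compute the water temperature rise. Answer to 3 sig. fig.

10.8 K

Areal heat capacity C = ρ c_p D = 1030 × 4120 × 63.1 = 2.68×10^8 J m⁻² K⁻¹.
Net heat input Q = F Δt = 37.2 × (2.47 years × 3.156×10^7 s/year) = 2.90×10^9 J/m².
ΔT = Q / C = 2.90×10^9 / 2.68×10^8 = 10.8 K.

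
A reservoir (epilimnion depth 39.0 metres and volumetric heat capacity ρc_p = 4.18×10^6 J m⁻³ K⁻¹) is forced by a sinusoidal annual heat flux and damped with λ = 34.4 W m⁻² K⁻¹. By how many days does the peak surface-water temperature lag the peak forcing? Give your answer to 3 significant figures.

44.0 days

Areal heat capacity C = ρc_p × D = 4.18×10^6 × 39.0 = 1.63×10^8 J m⁻² K⁻¹.
ω = 2π / 3.15×10^7 s = 1.99×10^-7 s⁻¹.
Phase lag φ = arctan(Cω/λ) = arctan(32.5/34.4) = 0.757 rad.
Time lag = φ / ω = 0.757 / 1.99×10^-7 = 3.80×10^6 s = 44.0 days.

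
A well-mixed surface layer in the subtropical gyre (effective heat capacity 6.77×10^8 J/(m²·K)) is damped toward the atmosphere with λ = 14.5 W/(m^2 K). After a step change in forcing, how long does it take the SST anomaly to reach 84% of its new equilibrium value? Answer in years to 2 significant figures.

Areal heat capacity C = 6.77×10^8 J/(m²·K) (given).
τ = C / λ = 6.77×10^8 / 14.5 = 4.67×10^7 s.
Fraction reached: 1 − e^(−t/τ) = 0.84 ⇒ t = −τ ln(1 − 0.84) = τ × 1.83.
t = 8.56×10^7 s = 2.71 years.

2.7 years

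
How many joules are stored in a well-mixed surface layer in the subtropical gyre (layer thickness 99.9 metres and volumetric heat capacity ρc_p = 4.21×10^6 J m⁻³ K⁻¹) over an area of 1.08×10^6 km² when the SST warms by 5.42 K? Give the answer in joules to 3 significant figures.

Areal heat capacity C = ρc_p × D = 4.21×10^6 × 99.9 = 4.21×10^8 J/(m^2 K).
Heat per unit area: q = C ΔT = 4.21×10^8 × 5.42 = 2.28×10^9 J/m².
Total heat: Q = q × A = 2.28×10^9 × (1.08×10^6 × 10⁶ m²) = 2.46×10^21 J.

2.46×10^21 J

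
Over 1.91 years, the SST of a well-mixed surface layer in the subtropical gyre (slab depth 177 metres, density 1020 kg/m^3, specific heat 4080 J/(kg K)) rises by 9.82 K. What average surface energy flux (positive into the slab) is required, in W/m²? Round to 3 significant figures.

Areal heat capacity C = ρ c_p D = 1020 × 4080 × 177 = 7.37×10^8 J/(m²·K).
Required heat per unit area: Q = C ΔT = 7.37×10^8 × 9.82 = 7.23×10^9 J/m².
Flux F = Q / Δt = 7.23×10^9 / 6.03×10^7 s = 120 W/m².

120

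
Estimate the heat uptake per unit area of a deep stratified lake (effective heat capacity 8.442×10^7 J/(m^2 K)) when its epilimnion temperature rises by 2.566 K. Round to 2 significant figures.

Areal heat capacity C = 8.442×10^7 J/(m^2 K) (given).
ΔQ = C ΔT = 8.44×10^7 × 2.566 = 2.17×10^8 J/m².

2.2×10^8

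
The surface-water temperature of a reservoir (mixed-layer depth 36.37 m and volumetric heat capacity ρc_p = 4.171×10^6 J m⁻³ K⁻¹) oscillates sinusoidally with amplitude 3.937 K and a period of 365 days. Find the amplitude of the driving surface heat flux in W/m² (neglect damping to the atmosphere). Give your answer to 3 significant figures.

Areal heat capacity C = ρc_p × D = 4.171×10^6 × 36.37 = 1.52×10^8 J/(m^2 K).
ω = 2π / 3.15×10^7 s = 1.99×10^-7 s⁻¹.
Cω = 1.52×10^8 × 1.99×10^-7 = 30.2 W/(m²·K).
F₀ = A × Cω = 3.937 × 30.2 = 119 W/m².

119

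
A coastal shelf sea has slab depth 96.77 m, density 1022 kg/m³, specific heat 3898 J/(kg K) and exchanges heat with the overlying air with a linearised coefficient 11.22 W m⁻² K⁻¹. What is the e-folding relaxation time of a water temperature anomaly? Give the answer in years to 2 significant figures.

1.1 years

Areal heat capacity C = ρ c_p D = 1022 × 3898 × 96.77 = 3.86×10^8 J/(m²·K).
Relaxation time τ = C / λ = 3.86×10^8 / 11.22 = 3.44×10^7 s.
In years: 3.44×10^7 s / (3.156×10^7 s/year) = 1.09 years.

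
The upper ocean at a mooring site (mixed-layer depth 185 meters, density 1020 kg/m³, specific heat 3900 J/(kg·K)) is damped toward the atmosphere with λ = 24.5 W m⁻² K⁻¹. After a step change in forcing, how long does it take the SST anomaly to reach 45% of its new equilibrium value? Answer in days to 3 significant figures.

Areal heat capacity C = ρ c_p D = 1020 × 3900 × 185 = 7.36×10^8 J m⁻² K⁻¹.
τ = C / λ = 7.36×10^8 / 24.5 = 3.00×10^7 s.
Fraction reached: 1 − e^(−t/τ) = 0.45 ⇒ t = −τ ln(1 − 0.45) = τ × 0.598.
t = 1.80×10^7 s = 208 days.

208 days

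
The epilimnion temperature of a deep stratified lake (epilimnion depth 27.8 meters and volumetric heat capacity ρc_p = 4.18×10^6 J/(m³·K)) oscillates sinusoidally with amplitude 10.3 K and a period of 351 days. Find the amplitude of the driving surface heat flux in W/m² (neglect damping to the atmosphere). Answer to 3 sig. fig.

248

Areal heat capacity C = ρc_p × D = 4.18×10^6 × 27.8 = 1.16×10^8 J/(m^2 K).
ω = 2π / 3.03×10^7 s = 2.07×10^-7 s⁻¹.
Cω = 1.16×10^8 × 2.07×10^-7 = 24.1 W/(m²·K).
F₀ = A × Cω = 10.3 × 24.1 = 248 W/m².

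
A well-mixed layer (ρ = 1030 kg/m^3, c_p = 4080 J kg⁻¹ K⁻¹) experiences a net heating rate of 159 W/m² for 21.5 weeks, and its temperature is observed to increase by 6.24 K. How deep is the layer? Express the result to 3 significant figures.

78.8 m

Heat input Q = F Δt = 159 × 1.30×10^7 s = 2.07×10^9 J/m².
Required areal heat capacity C = Q / ΔT = 3.31×10^8 J/(m²·K).
Depth D = C / (ρ c_p) = 3.31×10^8 / (1030 × 4080) = 78.8 m.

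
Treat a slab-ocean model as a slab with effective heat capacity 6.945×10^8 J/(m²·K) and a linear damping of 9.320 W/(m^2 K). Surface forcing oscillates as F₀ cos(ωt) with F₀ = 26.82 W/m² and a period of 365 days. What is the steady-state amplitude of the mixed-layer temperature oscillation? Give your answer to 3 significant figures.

0.193 K

Areal heat capacity C = 6.945×10^8 J/(m²·K) (given).
Angular frequency ω = 2π / T = 2π / 3.15×10^7 s = 1.99×10^-7 s⁻¹.
√((Cω)² + λ²) = √((138)² + 9.320²) = 139 W/(m²·K).
Amplitude A = F₀ / √((Cω)²+λ²) = 26.82 / 139 = 0.193 K.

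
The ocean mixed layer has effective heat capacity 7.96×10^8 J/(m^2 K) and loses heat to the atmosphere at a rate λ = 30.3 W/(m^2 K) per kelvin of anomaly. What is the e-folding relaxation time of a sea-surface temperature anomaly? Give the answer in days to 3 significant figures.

304 days

Areal heat capacity C = 7.96×10^8 J/(m^2 K) (given).
Relaxation time τ = C / λ = 7.96×10^8 / 30.3 = 2.63×10^7 s.
In days: 2.63×10^7 s / (86400 s/day) = 304 days.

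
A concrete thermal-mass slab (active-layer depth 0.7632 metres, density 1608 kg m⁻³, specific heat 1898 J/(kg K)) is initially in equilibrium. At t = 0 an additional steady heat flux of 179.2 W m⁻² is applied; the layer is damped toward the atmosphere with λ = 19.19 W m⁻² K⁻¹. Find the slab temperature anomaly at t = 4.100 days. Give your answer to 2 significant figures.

8.8 K

Areal heat capacity C = ρ c_p D = 1608 × 1898 × 0.7632 = 2.33×10^6 J/(m²·K).
τ = C / λ = 2.33×10^6 / 19.19 = 1.21×10^5 s.
Equilibrium anomaly ΔT_eq = F / λ = 179.2 / 19.19 = 9.34 K.
t = 4.100 days = 3.54×10^5 s, so t/τ = 2.92.
ΔT(t) = ΔT_eq (1 − e^(−t/τ)) = 9.34 × (1 − e^−2.92) = 8.83 K.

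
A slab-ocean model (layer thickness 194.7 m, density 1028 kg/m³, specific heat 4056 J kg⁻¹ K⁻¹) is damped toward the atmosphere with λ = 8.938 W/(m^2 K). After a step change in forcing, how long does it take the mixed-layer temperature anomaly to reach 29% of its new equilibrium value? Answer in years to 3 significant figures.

Areal heat capacity C = ρ c_p D = 1028 × 4056 × 194.7 = 8.12×10^8 J/(m^2 K).
τ = C / λ = 8.12×10^8 / 8.938 = 9.08×10^7 s.
Fraction reached: 1 − e^(−t/τ) = 0.29 ⇒ t = −τ ln(1 − 0.29) = τ × 0.342.
t = 3.11×10^7 s = 0.986 years.

0.986 years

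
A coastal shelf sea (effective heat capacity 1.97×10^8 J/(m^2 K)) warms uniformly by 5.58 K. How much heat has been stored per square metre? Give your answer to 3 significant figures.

Areal heat capacity C = 1.97×10^8 J/(m^2 K) (given).
ΔQ = C ΔT = 1.97×10^8 × 5.58 = 1.10×10^9 J/m².

1.10×10^9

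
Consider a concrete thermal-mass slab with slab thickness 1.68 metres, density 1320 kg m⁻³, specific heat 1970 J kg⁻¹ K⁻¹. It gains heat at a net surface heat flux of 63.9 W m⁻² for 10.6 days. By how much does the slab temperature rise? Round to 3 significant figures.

Areal heat capacity C = ρ c_p D = 1320 × 1970 × 1.68 = 4.37×10^6 J/(m^2 K).
Net heat input Q = F Δt = 63.9 × (10.6 days × 86400 s/day) = 5.85×10^7 J/m².
ΔT = Q / C = 5.85×10^7 / 4.37×10^6 = 13.4 K.

13.4 K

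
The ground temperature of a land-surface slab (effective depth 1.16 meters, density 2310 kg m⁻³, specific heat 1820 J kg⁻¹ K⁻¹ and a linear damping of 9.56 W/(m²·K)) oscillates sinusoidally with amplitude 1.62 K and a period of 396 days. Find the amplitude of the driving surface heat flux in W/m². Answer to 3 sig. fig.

Areal heat capacity C = ρ c_p D = 2310 × 1820 × 1.16 = 4.88×10^6 J m⁻² K⁻¹.
ω = 2π / 3.42×10^7 s = 1.84×10^-7 s⁻¹.
√((Cω)² + λ²) = √((0.896)² + 9.56²) = 9.60 W/(m²·K).
F₀ = A × √((Cω)²+λ²) = 1.62 × 9.60 = 15.6 W/m².

15.6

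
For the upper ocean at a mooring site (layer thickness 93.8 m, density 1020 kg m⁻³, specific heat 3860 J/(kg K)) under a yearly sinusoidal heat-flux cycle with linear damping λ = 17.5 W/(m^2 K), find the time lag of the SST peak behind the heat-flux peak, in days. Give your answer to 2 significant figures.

78 days

Areal heat capacity C = ρ c_p D = 1020 × 3860 × 93.8 = 3.69×10^8 J/(m^2 K).
ω = 2π / 3.15×10^7 s = 1.99×10^-7 s⁻¹.
Phase lag φ = arctan(Cω/λ) = arctan(73.6/17.5) = 1.34 rad.
Time lag = φ / ω = 1.34 / 1.99×10^-7 = 6.71×10^6 s = 77.7 days.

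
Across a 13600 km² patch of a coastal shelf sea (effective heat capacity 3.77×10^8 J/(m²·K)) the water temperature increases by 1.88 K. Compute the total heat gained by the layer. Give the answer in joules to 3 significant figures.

Areal heat capacity C = 3.77×10^8 J/(m²·K) (given).
Heat per unit area: q = C ΔT = 3.77×10^8 × 1.88 = 7.09×10^8 J/m².
Total heat: Q = q × A = 7.09×10^8 × (13600 × 10⁶ m²) = 9.64×10^18 J.

9.64×10^18 J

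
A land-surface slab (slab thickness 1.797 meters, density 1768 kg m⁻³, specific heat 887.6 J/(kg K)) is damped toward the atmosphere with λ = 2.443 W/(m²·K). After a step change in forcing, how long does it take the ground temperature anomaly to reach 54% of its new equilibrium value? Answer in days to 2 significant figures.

Areal heat capacity C = ρ c_p D = 1768 × 887.6 × 1.797 = 2.82×10^6 J m⁻² K⁻¹.
τ = C / λ = 2.82×10^6 / 2.443 = 1.15×10^6 s.
Fraction reached: 1 − e^(−t/τ) = 0.54 ⇒ t = −τ ln(1 − 0.54) = τ × 0.777.
t = 8.96×10^5 s = 10.4 days.

10 days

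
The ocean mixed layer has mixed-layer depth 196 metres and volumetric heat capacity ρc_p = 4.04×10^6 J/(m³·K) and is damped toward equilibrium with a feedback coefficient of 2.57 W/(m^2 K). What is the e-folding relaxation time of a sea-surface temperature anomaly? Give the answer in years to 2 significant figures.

9.8 years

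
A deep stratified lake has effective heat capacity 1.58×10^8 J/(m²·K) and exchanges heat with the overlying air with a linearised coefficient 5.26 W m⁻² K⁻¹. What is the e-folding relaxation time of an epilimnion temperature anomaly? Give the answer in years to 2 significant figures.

0.95 years

Areal heat capacity C = 1.58×10^8 J/(m²·K) (given).
Relaxation time τ = C / λ = 1.58×10^8 / 5.26 = 3.00×10^7 s.
In years: 3.00×10^7 s / (3.156×10^7 s/year) = 0.952 years.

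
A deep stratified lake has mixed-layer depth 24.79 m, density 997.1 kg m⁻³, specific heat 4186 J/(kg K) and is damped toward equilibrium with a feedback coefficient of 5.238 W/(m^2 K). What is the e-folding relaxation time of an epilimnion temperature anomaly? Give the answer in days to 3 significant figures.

Areal heat capacity C = ρ c_p D = 997.1 × 4186 × 24.79 = 1.03×10^8 J m⁻² K⁻¹.
Relaxation time τ = C / λ = 1.03×10^8 / 5.238 = 1.98×10^7 s.
In days: 1.98×10^7 s / (86400 s/day) = 229 days.

229 days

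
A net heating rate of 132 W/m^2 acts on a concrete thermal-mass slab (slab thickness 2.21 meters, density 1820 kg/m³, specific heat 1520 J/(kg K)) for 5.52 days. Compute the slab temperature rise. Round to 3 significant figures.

10.3 K

Areal heat capacity C = ρ c_p D = 1820 × 1520 × 2.21 = 6.11×10^6 J/(m^2 K).
Net heat input Q = F Δt = 132 × (5.52 days × 86400 s/day) = 6.30×10^7 J/m².
ΔT = Q / C = 6.30×10^7 / 6.11×10^6 = 10.3 K.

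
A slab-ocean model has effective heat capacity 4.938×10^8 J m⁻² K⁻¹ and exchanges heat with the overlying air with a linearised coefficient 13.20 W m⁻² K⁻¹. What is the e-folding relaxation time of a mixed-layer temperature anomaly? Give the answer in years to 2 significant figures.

Areal heat capacity C = 4.938×10^8 J m⁻² K⁻¹ (given).
Relaxation time τ = C / λ = 4.94×10^8 / 13.20 = 3.74×10^7 s.
In years: 3.74×10^7 s / (3.156×10^7 s/year) = 1.19 years.

1.2 years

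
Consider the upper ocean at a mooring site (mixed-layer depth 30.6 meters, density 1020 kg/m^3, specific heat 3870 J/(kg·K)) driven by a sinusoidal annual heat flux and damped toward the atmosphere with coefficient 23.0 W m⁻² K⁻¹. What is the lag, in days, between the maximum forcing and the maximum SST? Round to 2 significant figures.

Areal heat capacity C = ρ c_p D = 1020 × 3870 × 30.6 = 1.21×10^8 J m⁻² K⁻¹.
ω = 2π / 3.15×10^7 s = 1.99×10^-7 s⁻¹.
Phase lag φ = arctan(Cω/λ) = arctan(24.1/23.0) = 0.808 rad.
Time lag = φ / ω = 0.808 / 1.99×10^-7 = 4.06×10^6 s = 46.9 days.

47 days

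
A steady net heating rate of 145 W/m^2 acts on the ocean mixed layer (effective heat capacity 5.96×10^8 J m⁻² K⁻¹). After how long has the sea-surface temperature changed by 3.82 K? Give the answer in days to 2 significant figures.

180 days

Areal heat capacity C = 5.96×10^8 J m⁻² K⁻¹ (given).
Time required: Δt = C ΔT / F = 5.96×10^8 × 3.82 / 145 = 1.57×10^7 s.
In days: 1.57×10^7 s / (86400 s/day) = 182 days.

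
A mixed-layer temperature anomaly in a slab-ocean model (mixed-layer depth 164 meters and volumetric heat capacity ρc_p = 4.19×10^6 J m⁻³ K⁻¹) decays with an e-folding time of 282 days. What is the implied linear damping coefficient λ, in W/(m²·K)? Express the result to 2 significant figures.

Areal heat capacity C = ρc_p × D = 4.19×10^6 × 164 = 6.87×10^8 J/(m²·K).
τ = 282 days = 2.44×10^7 s.
λ = C / τ = 6.87×10^8 / 2.44×10^7 = 28.2 W/(m²·K).

28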